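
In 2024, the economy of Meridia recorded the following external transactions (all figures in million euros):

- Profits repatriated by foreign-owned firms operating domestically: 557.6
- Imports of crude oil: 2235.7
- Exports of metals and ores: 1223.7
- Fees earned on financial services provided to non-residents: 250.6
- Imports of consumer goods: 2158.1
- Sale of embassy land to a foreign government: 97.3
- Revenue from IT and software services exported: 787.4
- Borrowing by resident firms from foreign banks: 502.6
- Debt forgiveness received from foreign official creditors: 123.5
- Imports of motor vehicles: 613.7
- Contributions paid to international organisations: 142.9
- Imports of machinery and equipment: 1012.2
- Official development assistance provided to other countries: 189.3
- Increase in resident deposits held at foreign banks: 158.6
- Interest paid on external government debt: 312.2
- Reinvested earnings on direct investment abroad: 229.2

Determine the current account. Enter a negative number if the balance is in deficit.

-4730.8

Goods: -613.7 + 1223.7 - 2158.1 - 2235.7 - 1012.2 = -4796.0
Services: 787.4 + 250.6 = 1038.0
Primary income: -557.6 + 229.2 - 312.2 = -640.6
Secondary income: -142.9 - 189.3 = -332.2
Current account = (-4796.0) + 1038.0 + (-640.6) + (-332.2) = -4730.8
(Excluded from the current account — capital account: sale of embassy land to a foreign government 97.3, debt forgiveness received from foreign official creditors 123.5; financial account: borrowing by resident firms from foreign banks 502.6, increase in resident deposits held at foreign banks 158.6.)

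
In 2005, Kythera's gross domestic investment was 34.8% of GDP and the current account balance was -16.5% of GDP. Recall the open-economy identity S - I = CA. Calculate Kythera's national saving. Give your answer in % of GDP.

S = I + CA = 34.8 + (-16.5) = 18.3

18.3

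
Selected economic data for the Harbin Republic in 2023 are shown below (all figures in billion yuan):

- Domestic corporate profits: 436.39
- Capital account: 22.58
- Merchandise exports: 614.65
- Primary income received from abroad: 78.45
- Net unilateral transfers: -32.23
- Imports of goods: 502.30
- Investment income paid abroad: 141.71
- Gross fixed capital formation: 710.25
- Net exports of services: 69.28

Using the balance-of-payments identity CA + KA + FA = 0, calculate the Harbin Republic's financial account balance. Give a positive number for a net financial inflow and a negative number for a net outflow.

Goods balance = 614.65 - 502.30 = 112.35
Services balance = 69.28
Trade balance (goods + services) = 112.35 + 69.28 = 181.63
Net primary income = 78.45 - 141.71 = -63.26
Net secondary income = -32.23
Current account = 181.63 + (-63.26) + (-32.23) = 86.14
Financial account = -(86.14 + 22.58) = -108.72

-108.72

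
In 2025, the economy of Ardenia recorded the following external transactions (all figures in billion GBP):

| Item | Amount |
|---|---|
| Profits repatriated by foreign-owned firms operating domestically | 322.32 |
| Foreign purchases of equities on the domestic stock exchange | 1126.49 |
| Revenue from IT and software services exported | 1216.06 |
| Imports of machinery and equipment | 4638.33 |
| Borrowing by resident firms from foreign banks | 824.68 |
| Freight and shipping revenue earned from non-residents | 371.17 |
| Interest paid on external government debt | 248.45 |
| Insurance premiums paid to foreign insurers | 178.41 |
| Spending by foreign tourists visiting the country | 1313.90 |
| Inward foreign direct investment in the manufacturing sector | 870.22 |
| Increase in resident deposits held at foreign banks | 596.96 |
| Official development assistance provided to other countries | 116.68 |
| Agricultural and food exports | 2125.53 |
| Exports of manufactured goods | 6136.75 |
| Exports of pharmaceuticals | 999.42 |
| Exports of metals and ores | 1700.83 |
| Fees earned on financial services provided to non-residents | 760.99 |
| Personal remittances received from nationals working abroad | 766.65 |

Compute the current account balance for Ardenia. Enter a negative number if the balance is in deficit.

Goods: 6136.75 + 1700.83 + 2125.53 + 999.42 - 4638.33 = 6324.20
Services: 1313.90 + 760.99 + 1216.06 - 178.41 + 371.17 = 3483.71
Primary income: -248.45 - 322.32 = -570.77
Secondary income: -116.68 + 766.65 = 649.97
Current account = 6324.20 + 3483.71 + (-570.77) + 649.97 = 9887.11
(Excluded from the current account — financial account: foreign purchases of equities on the domestic stock exchange 1126.49, borrowing by resident firms from foreign banks 824.68, inward foreign direct investment in the manufacturing sector 870.22, increase in resident deposits held at foreign banks 596.96.)

9887.11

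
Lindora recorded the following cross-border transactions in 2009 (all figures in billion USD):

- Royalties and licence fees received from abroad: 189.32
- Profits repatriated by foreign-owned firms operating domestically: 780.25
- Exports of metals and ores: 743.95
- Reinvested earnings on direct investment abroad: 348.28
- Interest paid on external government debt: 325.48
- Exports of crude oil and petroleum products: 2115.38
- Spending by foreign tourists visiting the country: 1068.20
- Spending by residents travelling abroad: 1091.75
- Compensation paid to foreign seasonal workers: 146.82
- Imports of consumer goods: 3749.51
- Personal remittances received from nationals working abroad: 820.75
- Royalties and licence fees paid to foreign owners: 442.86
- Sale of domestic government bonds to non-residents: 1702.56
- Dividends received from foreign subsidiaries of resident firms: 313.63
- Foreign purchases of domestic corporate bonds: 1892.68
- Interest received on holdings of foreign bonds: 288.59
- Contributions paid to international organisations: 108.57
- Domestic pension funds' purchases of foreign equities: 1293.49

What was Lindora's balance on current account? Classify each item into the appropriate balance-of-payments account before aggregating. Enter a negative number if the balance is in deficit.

-757.14

Goods: 743.95 - 3749.51 + 2115.38 = -890.18
Services: -1091.75 + 189.32 - 442.86 + 1068.20 = -277.09
Primary income: -325.48 - 780.25 + 288.59 + 348.28 - 146.82 + 313.63 = -302.05
Secondary income: -108.57 + 820.75 = 712.18
Current account = (-890.18) + (-277.09) + (-302.05) + 712.18 = -757.14
(Excluded from the current account — financial account: sale of domestic government bonds to non-residents 1702.56, foreign purchases of domestic corporate bonds 1892.68, domestic pension funds' purchases of foreign equities 1293.49.)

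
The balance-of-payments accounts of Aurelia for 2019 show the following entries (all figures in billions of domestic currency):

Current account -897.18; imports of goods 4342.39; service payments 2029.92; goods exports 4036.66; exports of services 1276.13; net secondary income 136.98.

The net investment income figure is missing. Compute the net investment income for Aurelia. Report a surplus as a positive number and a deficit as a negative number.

25.36

Current account = goods balance + services balance + net primary income + net secondary income
Sum of the known components = -922.54
Net investment income = CA - (known components) = -897.18 - (-922.54) = 25.36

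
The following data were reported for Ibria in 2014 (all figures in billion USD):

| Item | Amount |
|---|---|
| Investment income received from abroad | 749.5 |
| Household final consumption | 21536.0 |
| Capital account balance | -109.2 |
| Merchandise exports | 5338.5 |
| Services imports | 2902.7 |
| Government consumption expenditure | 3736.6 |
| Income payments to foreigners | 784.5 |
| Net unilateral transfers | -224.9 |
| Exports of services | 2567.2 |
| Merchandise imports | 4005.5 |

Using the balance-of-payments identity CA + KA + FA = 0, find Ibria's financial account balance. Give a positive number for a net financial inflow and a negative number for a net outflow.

-628.4

Goods balance = 5338.5 - 4005.5 = 1333.0
Services balance = 2567.2 - 2902.7 = -335.5
Trade balance (goods + services) = 1333.0 + (-335.5) = 997.5
Net primary income = 749.5 - 784.5 = -35.0
Net secondary income = -224.9
Current account = 997.5 + (-35.0) + (-224.9) = 737.6
Financial account = -(737.6 + (-109.2)) = -628.4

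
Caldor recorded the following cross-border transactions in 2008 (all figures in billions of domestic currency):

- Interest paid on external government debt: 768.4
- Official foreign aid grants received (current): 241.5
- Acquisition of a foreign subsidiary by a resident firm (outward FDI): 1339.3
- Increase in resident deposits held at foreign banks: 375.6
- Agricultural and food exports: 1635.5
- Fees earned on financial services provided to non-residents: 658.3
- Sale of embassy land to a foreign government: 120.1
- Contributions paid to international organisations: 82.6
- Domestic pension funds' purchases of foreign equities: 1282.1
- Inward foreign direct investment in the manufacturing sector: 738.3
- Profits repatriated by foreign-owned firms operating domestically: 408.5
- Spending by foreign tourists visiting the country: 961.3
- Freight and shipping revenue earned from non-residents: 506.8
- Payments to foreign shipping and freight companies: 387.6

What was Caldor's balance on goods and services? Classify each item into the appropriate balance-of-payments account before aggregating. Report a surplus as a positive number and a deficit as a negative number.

3374.3

Goods: 1635.5
Services: 961.3 - 387.6 + 506.8 + 658.3 = 1738.8
Trade balance = 1635.5 + 1738.8 = 3374.3
(Excluded from the trade balance — primary income: interest paid on external government debt 768.4, profits repatriated by foreign-owned firms operating domestically 408.5; secondary income: official foreign aid grants received (current) 241.5, contributions paid to international organisations 82.6; financial account: acquisition of a foreign subsidiary by a resident firm (outward FDI) 1339.3, increase in resident deposits held at foreign banks 375.6, domestic pension funds' purchases of foreign equities 1282.1, inward foreign direct investment in the manufacturing sector 738.3; capital account: sale of embassy land to a foreign government 120.1.)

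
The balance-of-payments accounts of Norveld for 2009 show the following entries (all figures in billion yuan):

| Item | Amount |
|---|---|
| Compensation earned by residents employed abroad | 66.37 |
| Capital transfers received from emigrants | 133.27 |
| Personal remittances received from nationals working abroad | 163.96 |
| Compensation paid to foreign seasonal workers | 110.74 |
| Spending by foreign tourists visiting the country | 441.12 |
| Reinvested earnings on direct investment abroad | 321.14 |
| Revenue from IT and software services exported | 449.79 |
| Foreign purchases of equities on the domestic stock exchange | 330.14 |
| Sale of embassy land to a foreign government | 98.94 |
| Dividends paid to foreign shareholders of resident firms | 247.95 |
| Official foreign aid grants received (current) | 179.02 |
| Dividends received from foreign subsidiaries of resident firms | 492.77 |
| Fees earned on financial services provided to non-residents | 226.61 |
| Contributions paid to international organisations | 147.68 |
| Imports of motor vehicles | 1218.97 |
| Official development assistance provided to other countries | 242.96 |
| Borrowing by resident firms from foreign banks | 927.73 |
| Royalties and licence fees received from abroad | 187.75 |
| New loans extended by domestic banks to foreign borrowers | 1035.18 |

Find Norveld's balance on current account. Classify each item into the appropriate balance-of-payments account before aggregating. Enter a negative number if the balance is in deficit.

560.23

Goods: -1218.97
Services: 226.61 + 449.79 + 187.75 + 441.12 = 1305.27
Primary income: 321.14 + 66.37 + 492.77 - 247.95 - 110.74 = 521.59
Secondary income: -147.68 - 242.96 + 179.02 + 163.96 = -47.66
Current account = (-1218.97) + 1305.27 + 521.59 + (-47.66) = 560.23
(Excluded from the current account — capital account: capital transfers received from emigrants 133.27, sale of embassy land to a foreign government 98.94; financial account: foreign purchases of equities on the domestic stock exchange 330.14, borrowing by resident firms from foreign banks 927.73, new loans extended by domestic banks to foreign borrowers 1035.18.)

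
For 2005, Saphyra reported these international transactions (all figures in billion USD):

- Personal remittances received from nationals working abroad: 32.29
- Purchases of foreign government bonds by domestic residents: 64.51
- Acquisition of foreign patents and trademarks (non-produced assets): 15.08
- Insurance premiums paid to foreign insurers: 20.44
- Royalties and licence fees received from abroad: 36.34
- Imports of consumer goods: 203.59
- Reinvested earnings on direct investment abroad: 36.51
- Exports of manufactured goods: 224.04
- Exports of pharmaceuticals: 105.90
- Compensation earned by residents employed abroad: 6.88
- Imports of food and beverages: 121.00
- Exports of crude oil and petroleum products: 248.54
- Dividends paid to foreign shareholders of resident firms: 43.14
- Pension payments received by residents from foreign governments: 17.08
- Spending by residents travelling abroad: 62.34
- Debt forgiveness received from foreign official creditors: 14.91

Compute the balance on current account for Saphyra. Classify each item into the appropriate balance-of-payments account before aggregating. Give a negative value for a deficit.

Goods: -203.59 + 248.54 - 121.00 + 224.04 + 105.90 = 253.89
Services: -20.44 + 36.34 - 62.34 = -46.44
Primary income: 6.88 - 43.14 + 36.51 = 0.25
Secondary income: 17.08 + 32.29 = 49.37
Current account = 253.89 + (-46.44) + 0.25 + 49.37 = 257.07
(Excluded from the current account — financial account: purchases of foreign government bonds by domestic residents 64.51; capital account: acquisition of foreign patents and trademarks (non-produced assets) 15.08, debt forgiveness received from foreign official creditors 14.91.)

257.07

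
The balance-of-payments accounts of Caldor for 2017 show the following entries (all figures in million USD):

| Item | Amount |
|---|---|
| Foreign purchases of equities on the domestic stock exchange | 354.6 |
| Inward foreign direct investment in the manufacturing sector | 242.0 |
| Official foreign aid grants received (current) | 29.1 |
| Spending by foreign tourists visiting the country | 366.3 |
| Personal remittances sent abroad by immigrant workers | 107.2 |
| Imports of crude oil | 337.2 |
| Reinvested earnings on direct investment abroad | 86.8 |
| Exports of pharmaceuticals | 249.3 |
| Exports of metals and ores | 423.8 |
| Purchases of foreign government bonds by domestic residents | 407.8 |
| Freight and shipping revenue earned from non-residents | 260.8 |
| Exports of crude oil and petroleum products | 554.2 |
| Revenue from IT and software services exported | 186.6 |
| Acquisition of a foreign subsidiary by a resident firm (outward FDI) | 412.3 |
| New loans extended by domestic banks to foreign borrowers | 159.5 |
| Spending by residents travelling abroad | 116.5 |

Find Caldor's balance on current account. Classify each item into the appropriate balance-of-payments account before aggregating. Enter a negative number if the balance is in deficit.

1596.0

Goods: 249.3 + 423.8 + 554.2 - 337.2 = 890.1
Services: -116.5 + 260.8 + 366.3 + 186.6 = 697.2
Primary income: 86.8
Secondary income: 29.1 - 107.2 = -78.1
Current account = 890.1 + 697.2 + 86.8 + (-78.1) = 1596.0
(Excluded from the current account — financial account: foreign purchases of equities on the domestic stock exchange 354.6, inward foreign direct investment in the manufacturing sector 242.0, purchases of foreign government bonds by domestic residents 407.8, acquisition of a foreign subsidiary by a resident firm (outward FDI) 412.3, new loans extended by domestic banks to foreign borrowers 159.5.)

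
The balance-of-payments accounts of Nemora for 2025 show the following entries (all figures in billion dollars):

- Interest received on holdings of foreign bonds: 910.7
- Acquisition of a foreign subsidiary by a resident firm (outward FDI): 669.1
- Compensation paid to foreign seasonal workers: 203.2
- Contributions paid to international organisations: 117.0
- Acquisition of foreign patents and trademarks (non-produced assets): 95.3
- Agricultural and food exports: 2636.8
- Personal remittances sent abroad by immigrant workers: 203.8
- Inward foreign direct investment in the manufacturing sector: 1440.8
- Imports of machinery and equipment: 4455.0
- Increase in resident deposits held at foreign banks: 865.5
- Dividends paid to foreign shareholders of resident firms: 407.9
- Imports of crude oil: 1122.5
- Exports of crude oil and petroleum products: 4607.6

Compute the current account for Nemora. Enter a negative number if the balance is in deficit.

Goods: 2636.8 + 4607.6 - 4455.0 - 1122.5 = 1666.9
Primary income: 910.7 - 203.2 - 407.9 = 299.6
Secondary income: -117.0 - 203.8 = -320.8
Current account = 1666.9 + 299.6 + (-320.8) = 1645.7
(Excluded from the current account — financial account: acquisition of a foreign subsidiary by a resident firm (outward FDI) 669.1, inward foreign direct investment in the manufacturing sector 1440.8, increase in resident deposits held at foreign banks 865.5; capital account: acquisition of foreign patents and trademarks (non-produced assets) 95.3.)

1645.7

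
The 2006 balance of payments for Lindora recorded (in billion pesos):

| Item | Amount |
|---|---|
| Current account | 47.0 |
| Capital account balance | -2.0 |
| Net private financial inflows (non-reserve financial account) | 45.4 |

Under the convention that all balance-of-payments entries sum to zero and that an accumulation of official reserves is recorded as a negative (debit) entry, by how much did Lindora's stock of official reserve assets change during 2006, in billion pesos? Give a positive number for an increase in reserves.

90.4

Official reserve transactions balance = -(47.0 + (-2.0) + 45.4) = -90.4
An accumulation of reserves is recorded as a debit (negative entry), so the change in the stock of reserves is the negative of that balance.
Change in official reserves = -(-90.4) = 90.4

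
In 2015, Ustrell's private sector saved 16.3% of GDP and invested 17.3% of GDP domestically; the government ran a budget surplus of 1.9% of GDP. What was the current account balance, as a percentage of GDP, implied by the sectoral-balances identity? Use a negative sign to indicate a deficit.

0.9

By the sectoral-balances identity, CA = (S_private - I) + (T - G).
Private balance = 16.3 - 17.3 = -1.0
Government balance (T - G) = 1.9
CA = -1.0 + 1.9 = 0.9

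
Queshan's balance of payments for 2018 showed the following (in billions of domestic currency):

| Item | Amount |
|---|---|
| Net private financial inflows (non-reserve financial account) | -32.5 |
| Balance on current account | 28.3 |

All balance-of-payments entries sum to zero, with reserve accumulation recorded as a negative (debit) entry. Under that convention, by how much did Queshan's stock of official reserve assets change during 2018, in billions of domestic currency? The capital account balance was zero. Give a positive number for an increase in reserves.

-4.2

Official reserve transactions balance = -(28.3 + (-32.5)) = 4.2
An accumulation of reserves is recorded as a debit (negative entry), so the change in the stock of reserves is the negative of that balance.
Change in official reserves = -(4.2) = -4.2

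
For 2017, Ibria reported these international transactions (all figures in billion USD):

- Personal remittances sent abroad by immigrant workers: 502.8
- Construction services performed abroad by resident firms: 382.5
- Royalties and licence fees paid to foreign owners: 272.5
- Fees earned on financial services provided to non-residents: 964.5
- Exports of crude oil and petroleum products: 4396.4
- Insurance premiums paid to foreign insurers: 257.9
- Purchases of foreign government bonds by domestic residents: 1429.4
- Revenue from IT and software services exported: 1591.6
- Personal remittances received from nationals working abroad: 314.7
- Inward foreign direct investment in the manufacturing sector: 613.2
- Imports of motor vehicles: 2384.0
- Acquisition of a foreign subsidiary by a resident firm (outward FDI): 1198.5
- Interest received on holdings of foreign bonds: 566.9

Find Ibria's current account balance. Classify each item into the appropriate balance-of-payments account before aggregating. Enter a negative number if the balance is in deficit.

4799.4

Goods: -2384.0 + 4396.4 = 2012.4
Services: -272.5 - 257.9 + 1591.6 + 382.5 + 964.5 = 2408.2
Primary income: 566.9
Secondary income: -502.8 + 314.7 = -188.1
Current account = 2012.4 + 2408.2 + 566.9 + (-188.1) = 4799.4
(Excluded from the current account — financial account: purchases of foreign government bonds by domestic residents 1429.4, inward foreign direct investment in the manufacturing sector 613.2, acquisition of a foreign subsidiary by a resident firm (outward FDI) 1198.5.)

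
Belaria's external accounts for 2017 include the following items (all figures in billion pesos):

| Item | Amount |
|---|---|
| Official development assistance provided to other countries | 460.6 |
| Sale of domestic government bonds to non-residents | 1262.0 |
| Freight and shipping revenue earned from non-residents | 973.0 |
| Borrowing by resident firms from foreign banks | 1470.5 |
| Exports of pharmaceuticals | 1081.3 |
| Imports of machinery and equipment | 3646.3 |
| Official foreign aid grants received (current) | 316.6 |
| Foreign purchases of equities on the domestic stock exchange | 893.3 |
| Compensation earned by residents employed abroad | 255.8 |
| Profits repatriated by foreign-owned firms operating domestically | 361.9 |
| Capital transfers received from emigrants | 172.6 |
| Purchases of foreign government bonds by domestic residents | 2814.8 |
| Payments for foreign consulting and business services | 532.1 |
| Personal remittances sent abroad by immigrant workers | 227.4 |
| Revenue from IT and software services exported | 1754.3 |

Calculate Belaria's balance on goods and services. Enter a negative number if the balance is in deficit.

Goods: 1081.3 - 3646.3 = -2565.0
Services: 1754.3 + 973.0 - 532.1 = 2195.2
Trade balance = -2565.0 + 2195.2 = -369.8
(Excluded from the trade balance — secondary income: official development assistance provided to other countries 460.6, official foreign aid grants received (current) 316.6, personal remittances sent abroad by immigrant workers 227.4; financial account: sale of domestic government bonds to non-residents 1262.0, borrowing by resident firms from foreign banks 1470.5, foreign purchases of equities on the domestic stock exchange 893.3, purchases of foreign government bonds by domestic residents 2814.8; primary income: compensation earned by residents employed abroad 255.8, profits repatriated by foreign-owned firms operating domestically 361.9; capital account: capital transfers received from emigrants 172.6.)

-369.8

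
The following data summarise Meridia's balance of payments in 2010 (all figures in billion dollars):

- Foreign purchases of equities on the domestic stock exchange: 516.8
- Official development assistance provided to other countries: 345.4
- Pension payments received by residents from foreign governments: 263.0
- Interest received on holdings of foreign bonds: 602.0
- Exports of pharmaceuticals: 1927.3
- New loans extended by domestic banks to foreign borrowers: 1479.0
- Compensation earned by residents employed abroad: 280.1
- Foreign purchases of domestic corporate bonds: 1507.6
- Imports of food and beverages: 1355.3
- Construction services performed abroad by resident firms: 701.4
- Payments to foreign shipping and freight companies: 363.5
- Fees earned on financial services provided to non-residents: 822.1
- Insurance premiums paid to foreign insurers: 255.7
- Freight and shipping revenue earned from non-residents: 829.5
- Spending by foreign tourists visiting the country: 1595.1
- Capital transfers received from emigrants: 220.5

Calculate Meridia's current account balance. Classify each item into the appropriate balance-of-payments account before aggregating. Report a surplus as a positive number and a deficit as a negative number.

Goods: -1355.3 + 1927.3 = 572.0
Services: -255.7 + 829.5 + 701.4 + 822.1 + 1595.1 - 363.5 = 3328.9
Primary income: 280.1 + 602.0 = 882.1
Secondary income: -345.4 + 263.0 = -82.4
Current account = 572.0 + 3328.9 + 882.1 + (-82.4) = 4700.6
(Excluded from the current account — financial account: foreign purchases of equities on the domestic stock exchange 516.8, new loans extended by domestic banks to foreign borrowers 1479.0, foreign purchases of domestic corporate bonds 1507.6; capital account: capital transfers received from emigrants 220.5.)

4700.6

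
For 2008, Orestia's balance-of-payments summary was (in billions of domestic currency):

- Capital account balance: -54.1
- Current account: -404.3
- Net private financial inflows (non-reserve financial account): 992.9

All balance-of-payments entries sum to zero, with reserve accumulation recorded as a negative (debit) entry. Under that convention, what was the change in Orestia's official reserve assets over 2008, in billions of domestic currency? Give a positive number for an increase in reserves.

534.5

Official reserve transactions balance = -((-404.3) + (-54.1) + 992.9) = -534.5
An accumulation of reserves is recorded as a debit (negative entry), so the change in the stock of reserves is the negative of that balance.
Change in official reserves = -(-534.5) = 534.5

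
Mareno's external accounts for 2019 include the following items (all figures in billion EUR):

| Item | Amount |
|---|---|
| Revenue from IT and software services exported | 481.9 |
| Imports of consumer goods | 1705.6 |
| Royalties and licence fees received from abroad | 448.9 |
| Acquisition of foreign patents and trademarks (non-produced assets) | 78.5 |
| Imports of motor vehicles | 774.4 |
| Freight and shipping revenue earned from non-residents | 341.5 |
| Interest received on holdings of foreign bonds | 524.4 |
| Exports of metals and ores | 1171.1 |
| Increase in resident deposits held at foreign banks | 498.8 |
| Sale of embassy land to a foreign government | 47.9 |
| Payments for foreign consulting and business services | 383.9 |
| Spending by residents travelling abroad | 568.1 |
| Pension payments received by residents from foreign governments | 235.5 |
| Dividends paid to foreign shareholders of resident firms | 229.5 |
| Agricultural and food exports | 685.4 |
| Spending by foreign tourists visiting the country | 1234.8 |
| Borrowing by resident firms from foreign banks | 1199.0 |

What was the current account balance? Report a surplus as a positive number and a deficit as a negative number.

1462.0

Goods: -1705.6 + 1171.1 - 774.4 + 685.4 = -623.5
Services: 341.5 + 1234.8 + 448.9 - 568.1 + 481.9 - 383.9 = 1555.1
Primary income: 524.4 - 229.5 = 294.9
Secondary income: 235.5
Current account = (-623.5) + 1555.1 + 294.9 + 235.5 = 1462.0
(Excluded from the current account — capital account: acquisition of foreign patents and trademarks (non-produced assets) 78.5, sale of embassy land to a foreign government 47.9; financial account: increase in resident deposits held at foreign banks 498.8, borrowing by resident firms from foreign banks 1199.0.)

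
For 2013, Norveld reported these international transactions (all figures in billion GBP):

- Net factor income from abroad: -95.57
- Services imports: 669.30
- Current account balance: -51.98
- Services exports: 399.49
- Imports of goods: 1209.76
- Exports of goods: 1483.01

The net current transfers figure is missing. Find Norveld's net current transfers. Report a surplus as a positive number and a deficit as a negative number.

Current account = goods balance + services balance + net primary income + net secondary income
Sum of the known components = -92.13
Net current transfers = CA - (known components) = -51.98 - (-92.13) = 40.15

40.15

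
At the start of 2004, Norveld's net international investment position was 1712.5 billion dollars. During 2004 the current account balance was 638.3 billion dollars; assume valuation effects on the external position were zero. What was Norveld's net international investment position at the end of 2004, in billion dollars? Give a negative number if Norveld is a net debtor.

With no valuation effects, change in NIIP = current account = 638.3
End-of-year NIIP = 1712.5 + 638.3 = 2350.8

2350.8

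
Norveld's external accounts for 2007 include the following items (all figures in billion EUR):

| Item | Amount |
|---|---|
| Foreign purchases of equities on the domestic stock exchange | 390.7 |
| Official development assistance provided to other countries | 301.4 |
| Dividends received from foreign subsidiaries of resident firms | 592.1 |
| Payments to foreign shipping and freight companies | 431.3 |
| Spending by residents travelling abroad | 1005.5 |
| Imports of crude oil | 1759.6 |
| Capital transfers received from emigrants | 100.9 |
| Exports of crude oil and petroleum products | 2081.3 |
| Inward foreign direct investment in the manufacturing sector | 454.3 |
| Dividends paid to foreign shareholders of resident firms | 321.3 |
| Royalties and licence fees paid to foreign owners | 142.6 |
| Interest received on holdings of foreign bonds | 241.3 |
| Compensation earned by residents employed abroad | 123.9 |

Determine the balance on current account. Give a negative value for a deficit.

-923.1

Goods: 2081.3 - 1759.6 = 321.7
Services: -431.3 - 142.6 - 1005.5 = -1579.4
Primary income: 241.3 + 592.1 - 321.3 + 123.9 = 636.0
Secondary income: -301.4
Current account = 321.7 + (-1579.4) + 636.0 + (-301.4) = -923.1
(Excluded from the current account — financial account: foreign purchases of equities on the domestic stock exchange 390.7, inward foreign direct investment in the manufacturing sector 454.3; capital account: capital transfers received from emigrants 100.9.)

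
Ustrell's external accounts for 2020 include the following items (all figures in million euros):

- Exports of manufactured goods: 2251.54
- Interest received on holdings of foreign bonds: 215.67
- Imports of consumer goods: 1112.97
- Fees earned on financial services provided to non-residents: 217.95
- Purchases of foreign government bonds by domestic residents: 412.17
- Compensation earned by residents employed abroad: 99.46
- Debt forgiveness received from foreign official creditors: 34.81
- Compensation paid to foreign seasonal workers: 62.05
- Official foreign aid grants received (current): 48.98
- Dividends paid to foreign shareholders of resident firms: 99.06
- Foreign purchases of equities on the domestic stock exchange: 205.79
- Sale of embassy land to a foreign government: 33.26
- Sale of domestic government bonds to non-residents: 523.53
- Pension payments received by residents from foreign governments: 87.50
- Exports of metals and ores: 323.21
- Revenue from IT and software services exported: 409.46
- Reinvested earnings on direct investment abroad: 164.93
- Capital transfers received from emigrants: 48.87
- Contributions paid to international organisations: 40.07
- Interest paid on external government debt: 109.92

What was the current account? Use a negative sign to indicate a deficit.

2394.63

Goods: 323.21 + 2251.54 - 1112.97 = 1461.78
Services: 409.46 + 217.95 = 627.41
Primary income: 99.46 - 62.05 + 164.93 - 99.06 - 109.92 + 215.67 = 209.03
Secondary income: 87.50 - 40.07 + 48.98 = 96.41
Current account = 1461.78 + 627.41 + 209.03 + 96.41 = 2394.63
(Excluded from the current account — financial account: purchases of foreign government bonds by domestic residents 412.17, foreign purchases of equities on the domestic stock exchange 205.79, sale of domestic government bonds to non-residents 523.53; capital account: debt forgiveness received from foreign official creditors 34.81, sale of embassy land to a foreign government 33.26, capital transfers received from emigrants 48.87.)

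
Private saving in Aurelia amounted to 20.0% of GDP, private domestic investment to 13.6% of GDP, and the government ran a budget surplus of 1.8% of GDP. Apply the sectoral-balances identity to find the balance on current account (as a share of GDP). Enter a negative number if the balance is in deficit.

8.2

By the sectoral-balances identity, CA = (S_private - I) + (T - G).
Private balance = 20.0 - 13.6 = 6.4
Government balance (T - G) = 1.8
CA = 6.4 + 1.8 = 8.2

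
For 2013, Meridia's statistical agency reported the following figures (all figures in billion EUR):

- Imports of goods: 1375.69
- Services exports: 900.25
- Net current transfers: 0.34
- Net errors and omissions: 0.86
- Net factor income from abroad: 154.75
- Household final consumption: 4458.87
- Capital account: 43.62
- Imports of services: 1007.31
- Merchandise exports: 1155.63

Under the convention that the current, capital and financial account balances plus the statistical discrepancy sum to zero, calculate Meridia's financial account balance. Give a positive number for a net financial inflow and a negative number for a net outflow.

Goods balance = 1155.63 - 1375.69 = -220.06
Services balance = 900.25 - 1007.31 = -107.06
Trade balance (goods + services) = -220.06 + (-107.06) = -327.12
Net primary income = 154.75
Net secondary income = 0.34
Current account = -327.12 + 154.75 + 0.34 = -172.03
Financial account = -(-172.03 + 43.62 + 0.86) = 127.55

127.55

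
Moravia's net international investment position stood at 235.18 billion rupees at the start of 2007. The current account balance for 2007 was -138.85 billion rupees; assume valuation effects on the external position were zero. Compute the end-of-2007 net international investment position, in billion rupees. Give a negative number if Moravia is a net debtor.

96.33

With no valuation effects, change in NIIP = current account = -138.85
End-of-year NIIP = 235.18 + (-138.85) = 96.33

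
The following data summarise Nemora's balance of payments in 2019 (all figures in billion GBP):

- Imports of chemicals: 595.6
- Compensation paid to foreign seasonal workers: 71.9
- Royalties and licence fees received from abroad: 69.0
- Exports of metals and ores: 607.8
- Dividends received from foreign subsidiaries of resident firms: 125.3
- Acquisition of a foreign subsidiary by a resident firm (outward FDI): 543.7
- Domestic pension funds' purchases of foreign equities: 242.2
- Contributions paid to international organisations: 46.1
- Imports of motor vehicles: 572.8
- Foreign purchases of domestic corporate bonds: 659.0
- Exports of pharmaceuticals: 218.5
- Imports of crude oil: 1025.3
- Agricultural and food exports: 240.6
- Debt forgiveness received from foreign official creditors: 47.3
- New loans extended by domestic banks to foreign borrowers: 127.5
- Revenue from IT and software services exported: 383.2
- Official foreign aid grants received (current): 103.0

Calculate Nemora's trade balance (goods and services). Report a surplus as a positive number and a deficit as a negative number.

-674.6

Goods: 607.8 - 1025.3 - 572.8 + 240.6 - 595.6 + 218.5 = -1126.8
Services: 69.0 + 383.2 = 452.2
Trade balance = -1126.8 + 452.2 = -674.6
(Excluded from the trade balance — primary income: compensation paid to foreign seasonal workers 71.9, dividends received from foreign subsidiaries of resident firms 125.3; financial account: acquisition of a foreign subsidiary by a resident firm (outward FDI) 543.7, domestic pension funds' purchases of foreign equities 242.2, foreign purchases of domestic corporate bonds 659.0, new loans extended by domestic banks to foreign borrowers 127.5; secondary income: contributions paid to international organisations 46.1, official foreign aid grants received (current) 103.0; capital account: debt forgiveness received from foreign official creditors 47.3.)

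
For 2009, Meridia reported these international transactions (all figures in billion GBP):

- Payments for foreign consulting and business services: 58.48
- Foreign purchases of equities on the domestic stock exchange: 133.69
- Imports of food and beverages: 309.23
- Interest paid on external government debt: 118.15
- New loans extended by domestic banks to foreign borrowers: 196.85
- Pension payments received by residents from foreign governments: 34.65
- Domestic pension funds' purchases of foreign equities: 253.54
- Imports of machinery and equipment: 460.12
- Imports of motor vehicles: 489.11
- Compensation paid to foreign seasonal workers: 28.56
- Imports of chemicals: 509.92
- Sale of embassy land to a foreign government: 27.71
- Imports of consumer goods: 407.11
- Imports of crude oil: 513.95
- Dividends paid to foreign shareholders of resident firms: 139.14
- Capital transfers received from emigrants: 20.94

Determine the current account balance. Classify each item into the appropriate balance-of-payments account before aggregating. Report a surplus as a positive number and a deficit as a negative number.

Goods: -513.95 - 460.12 - 489.11 - 407.11 - 309.23 - 509.92 = -2689.44
Services: -58.48
Primary income: -28.56 - 139.14 - 118.15 = -285.85
Secondary income: 34.65
Current account = (-2689.44) + (-58.48) + (-285.85) + 34.65 = -2999.12
(Excluded from the current account — financial account: foreign purchases of equities on the domestic stock exchange 133.69, new loans extended by domestic banks to foreign borrowers 196.85, domestic pension funds' purchases of foreign equities 253.54; capital account: sale of embassy land to a foreign government 27.71, capital transfers received from emigrants 20.94.)

-2999.12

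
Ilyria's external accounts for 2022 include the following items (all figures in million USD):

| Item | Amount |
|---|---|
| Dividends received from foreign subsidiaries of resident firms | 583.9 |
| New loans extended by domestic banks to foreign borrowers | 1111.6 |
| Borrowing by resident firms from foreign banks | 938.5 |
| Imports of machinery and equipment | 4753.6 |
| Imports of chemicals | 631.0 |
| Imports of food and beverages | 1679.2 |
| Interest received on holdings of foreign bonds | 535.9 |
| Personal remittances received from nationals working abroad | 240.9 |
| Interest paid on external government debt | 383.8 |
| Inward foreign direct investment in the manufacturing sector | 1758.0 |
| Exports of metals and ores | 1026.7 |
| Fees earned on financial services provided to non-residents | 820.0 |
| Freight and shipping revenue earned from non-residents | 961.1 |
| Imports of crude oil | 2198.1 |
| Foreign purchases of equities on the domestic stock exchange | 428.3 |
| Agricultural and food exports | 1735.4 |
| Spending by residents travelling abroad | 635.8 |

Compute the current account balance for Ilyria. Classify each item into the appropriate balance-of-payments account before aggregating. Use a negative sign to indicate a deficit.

Goods: -2198.1 + 1026.7 - 4753.6 - 631.0 + 1735.4 - 1679.2 = -6499.8
Services: -635.8 + 820.0 + 961.1 = 1145.3
Primary income: 535.9 - 383.8 + 583.9 = 736.0
Secondary income: 240.9
Current account = (-6499.8) + 1145.3 + 736.0 + 240.9 = -4377.6
(Excluded from the current account — financial account: new loans extended by domestic banks to foreign borrowers 1111.6, borrowing by resident firms from foreign banks 938.5, inward foreign direct investment in the manufacturing sector 1758.0, foreign purchases of equities on the domestic stock exchange 428.3.)

-4377.6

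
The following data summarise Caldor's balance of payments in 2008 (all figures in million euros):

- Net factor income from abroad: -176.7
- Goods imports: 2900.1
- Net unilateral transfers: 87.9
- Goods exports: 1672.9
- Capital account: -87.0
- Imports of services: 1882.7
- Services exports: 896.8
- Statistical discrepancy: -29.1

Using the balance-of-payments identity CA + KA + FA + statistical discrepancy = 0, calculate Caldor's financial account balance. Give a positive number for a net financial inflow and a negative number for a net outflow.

2418.0

Goods balance = 1672.9 - 2900.1 = -1227.2
Services balance = 896.8 - 1882.7 = -985.9
Trade balance (goods + services) = -1227.2 + (-985.9) = -2213.1
Net primary income = -176.7
Net secondary income = 87.9
Current account = -2213.1 + (-176.7) + 87.9 = -2301.9
Financial account = -(-2301.9 + (-87.0) + (-29.1)) = 2418.0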